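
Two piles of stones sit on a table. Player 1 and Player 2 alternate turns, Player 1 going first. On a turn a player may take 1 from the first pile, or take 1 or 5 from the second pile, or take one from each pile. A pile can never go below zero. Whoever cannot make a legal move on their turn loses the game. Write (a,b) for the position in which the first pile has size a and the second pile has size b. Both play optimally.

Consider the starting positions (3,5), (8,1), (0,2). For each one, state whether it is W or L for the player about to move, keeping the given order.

(3,5): W, (8,1): W, (0,2): L

Compute win/loss labels from the base case upward. A position with no move is L. Any other position is W if it can reach an L in one move, else L.
No move ever increases a pile, so every position that can arise here has a ≤ 8 and b ≤ 5; it is enough to label the cells with 0 ≤ a ≤ 8 and 0 ≤ b ≤ 5.
Every move lowers a or b (never raises either), so fill the grid row by row in increasing a, and left to right within a row: each cell's successors are then already labelled.
      b=0  b=1  b=2  b=3  b=4  b=5
a=0:    L    W    L    W    L    W
a=1:    W    W    W    W    W    W
a=2:    L    W    L    W    L    W
a=3:    W    W    W    W    W    W
a=4:    L    W    L    W    L    W
a=5:    W    W    W    W    W    W
a=6:    L    W    L    W    L    W
a=7:    W    W    W    W    W    W
a=8:    L    W    L    W    L    W
Cells with no legal move (terminal, hence L): (0,0).
The remaining L cells, each justified by listing all of its moves:
(0,2): only reaches (0,1)(W), which is W → L
(0,4): only reaches (0,3)(W), which is W → L
(2,0): only reaches (1,0)(W), which is W → L
(2,2): only reaches (1,2)(W), (2,1)(W), (1,1)(W), all W → L
(2,4): only reaches (1,4)(W), (2,3)(W), (1,3)(W), all W → L
(4,0): only reaches (3,0)(W), which is W → L
(4,2): only reaches (3,2)(W), (4,1)(W), (3,1)(W), all W → L
(4,4): only reaches (3,4)(W), (4,3)(W), (3,3)(W), all W → L
(6,0): only reaches (5,0)(W), which is W → L
(6,2): only reaches (5,2)(W), (6,1)(W), (5,1)(W), all W → L
(6,4): only reaches (5,4)(W), (6,3)(W), (5,3)(W), all W → L
(8,0): only reaches (7,0)(W), which is W → L
(8,2): only reaches (7,2)(W), (8,1)(W), (7,1)(W), all W → L
(8,4): only reaches (7,4)(W), (8,3)(W), (7,3)(W), all W → L
Every other cell has at least one move into one of the L cells above, so it is W.
(3,5): the move to (2,4) reaches an L cell, so W
(8,1): the move to (8,0) reaches an L cell, so W
(0,2): one of the L cells justified above, so L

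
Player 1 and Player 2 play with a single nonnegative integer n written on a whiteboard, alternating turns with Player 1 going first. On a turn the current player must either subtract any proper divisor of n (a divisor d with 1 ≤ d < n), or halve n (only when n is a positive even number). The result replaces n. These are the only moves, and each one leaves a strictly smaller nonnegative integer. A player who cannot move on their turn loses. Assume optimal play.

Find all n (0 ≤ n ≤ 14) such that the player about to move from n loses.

0, 1, 3, 5, 7, 9, 11, 13

Build the W/L table. Terminal = L. A non-terminal position is W if it has a move to some L; otherwise it is L.
n=0: no move → L
n=1: no move → L
n=2: W (go to 1, an L position)
n=3: L (sole option 2(W) is W)
n=4: W (go to 3, an L position)
n=5: L (sole option 4(W) is W)
n=6: W (go to 3, an L position)
n=7: L (sole option 6(W) is W)
n=8: W (go to 7, an L position)
n=9: L (options 6(W), 8(W) are all W)
n=10: W (go to 5, an L position)
n=11: L (sole option 10(W) is W)
n=12: W (go to 9, an L position)
n=13: L (sole option 12(W) is W)
n=14: W (go to 7, an L position)
The losing starting values of n are exactly the entries labelled L in this table (8 of them).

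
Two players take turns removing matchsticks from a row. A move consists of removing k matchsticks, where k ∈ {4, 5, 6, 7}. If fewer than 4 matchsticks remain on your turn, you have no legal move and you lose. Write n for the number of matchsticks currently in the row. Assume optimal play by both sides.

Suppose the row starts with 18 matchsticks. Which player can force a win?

The first player wins.

Compute win/loss labels from the base case upward. A position with no move is L. Any other position is W if it can reach an L in one move, else L.
n=0: no move → L
n=1: no move → L
n=2: no move → L
n=3: no move → L
n=4: can move to 0, which is L ⇒ W
n=5: can move to 1, which is L ⇒ W
n=6: can move to 2, which is L ⇒ W
n=7: can move to 3, which is L ⇒ W
n=8: can move to 3, which is L ⇒ W
n=9: can move to 3, which is L ⇒ W
n=10: can move to 3, which is L ⇒ W
n=11: moves to 7(W), 6(W), 5(W), 4(W); every one is W ⇒ L
n=12: moves to 8(W), 7(W), 6(W), 5(W); every one is W ⇒ L
n=13: moves to 9(W), 8(W), 7(W), 6(W); every one is W ⇒ L
n=14: moves to 10(W), 9(W), 8(W), 7(W); every one is W ⇒ L
n=15: can move to 11, which is L ⇒ W
n=16: can move to 12, which is L ⇒ W
n=17: can move to 13, which is L ⇒ W
n=18: can move to 14, which is L ⇒ W
From 18 the player to move can remove 4, leaving 14, reaching an L position.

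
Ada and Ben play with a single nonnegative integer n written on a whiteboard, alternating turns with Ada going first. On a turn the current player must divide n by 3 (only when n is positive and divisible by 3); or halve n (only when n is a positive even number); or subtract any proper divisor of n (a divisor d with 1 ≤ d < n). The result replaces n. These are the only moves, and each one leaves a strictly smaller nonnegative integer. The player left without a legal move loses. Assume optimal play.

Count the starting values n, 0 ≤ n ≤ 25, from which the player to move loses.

12

Work bottom-up. With no move the player to move loses. Otherwise the position is W if at least one move leads to an L position for the opponent, and L if every move leads to a W.
n=0: no move → L
n=1: no move → L
n=2: W (go to 1, an L position)
n=3: W (go to 1, an L position)
n=4: L (options 2(W), 3(W) are all W)
n=5: W (go to 4, an L position)
n=6: W (go to 4, an L position)
n=7: L (sole option 6(W) is W)
n=8: W (go to 4, an L position)
n=9: L (options 3(W), 6(W), 8(W) are all W)
n=10: W (go to 9, an L position)
n=11: L (sole option 10(W) is W)
n=12: W (go to 4, an L position)
n=13: L (sole option 12(W) is W)
n=14: W (go to 7, an L position)
n=15: L (options 5(W), 10(W), 12(W), 14(W) are all W)
n=16: W (go to 15, an L position)
n=17: L (sole option 16(W) is W)
n=18: W (go to 9, an L position)
n=19: L (sole option 18(W) is W)
n=20: W (go to 15, an L position)
n=21: W (go to 7, an L position)
n=22: W (go to 11, an L position)
n=23: L (sole option 22(W) is W)
n=24: W (go to 23, an L position)
n=25: L (options 20(W), 24(W) are all W)
L entries with 0 ≤ n ≤ 25: n = 0, 1, 4, 7, 9, 11, 13, 15, 17, 19, 23, 25; that makes 12.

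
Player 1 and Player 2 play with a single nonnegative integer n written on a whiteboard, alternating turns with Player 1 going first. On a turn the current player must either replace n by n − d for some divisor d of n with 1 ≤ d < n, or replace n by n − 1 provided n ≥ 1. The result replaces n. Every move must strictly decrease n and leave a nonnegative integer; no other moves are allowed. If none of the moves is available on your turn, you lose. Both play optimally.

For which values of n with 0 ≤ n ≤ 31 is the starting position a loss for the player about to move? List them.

0, 2, 5, 7, 9, 11, 13, 15, 17, 19, 21, 23, 25, 27, 29, 31

Label each position W (a win for the player to move) or L (a loss). A position with no legal move is L; any other position is W exactly when some move reaches an L, and L when every move reaches a W.
n=0: no move → L
n=1: can move to 0, which is L ⇒ W
n=2: the only move is to 1(W), a W ⇒ L
n=3: can move to 2, which is L ⇒ W
n=4: can move to 2, which is L ⇒ W
n=5: the only move is to 4(W), a W ⇒ L
n=6: can move to 5, which is L ⇒ W
n=7: the only move is to 6(W), a W ⇒ L
n=8: can move to 7, which is L ⇒ W
n=9: moves to 6(W), 8(W); every one is W ⇒ L
n=10: can move to 5, which is L ⇒ W
n=11: the only move is to 10(W), a W ⇒ L
n=12: can move to 9, which is L ⇒ W
n=13: the only move is to 12(W), a W ⇒ L
n=14: can move to 7, which is L ⇒ W
n=15: moves to 10(W), 12(W), 14(W); every one is W ⇒ L
n=16: can move to 15, which is L ⇒ W
n=17: the only move is to 16(W), a W ⇒ L
n=18: can move to 9, which is L ⇒ W
n=19: the only move is to 18(W), a W ⇒ L
n=20: can move to 15, which is L ⇒ W
n=21: moves to 14(W), 18(W), 20(W); every one is W ⇒ L
n=22: can move to 11, which is L ⇒ W
n=23: the only move is to 22(W), a W ⇒ L
n=24: can move to 21, which is L ⇒ W
n=25: moves to 20(W), 24(W); every one is W ⇒ L
n=26: can move to 13, which is L ⇒ W
n=27: moves to 18(W), 24(W), 26(W); every one is W ⇒ L
n=28: can move to 21, which is L ⇒ W
n=29: the only move is to 28(W), a W ⇒ L
n=30: can move to 15, which is L ⇒ W
n=31: the only move is to 30(W), a W ⇒ L
The losing starting values of n are exactly the entries labelled L in this table (16 of them).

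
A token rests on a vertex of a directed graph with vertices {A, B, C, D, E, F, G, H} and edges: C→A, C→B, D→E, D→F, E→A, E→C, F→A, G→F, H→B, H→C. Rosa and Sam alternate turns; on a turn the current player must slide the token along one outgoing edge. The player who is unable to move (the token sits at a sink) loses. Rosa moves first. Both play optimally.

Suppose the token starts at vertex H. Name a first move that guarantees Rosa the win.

Classify positions by backward induction: terminal positions (no move available) are L. From any other position, the mover wins iff some move reaches an L.
Every edge goes from a vertex to one that appears earlier in the order B, A, C, E, F, H, D, G, so processing vertices in that order labels each vertex after all of its successors.
B: no outgoing edge → L
A: no outgoing edge → L
C: reaches L-position A → W
E: reaches L-position A → W
F: reaches L-position A → W
H: reaches L-position B → W
D: only reaches F(W), E(W), all W → L
G: only reaches F(W), which is W → L
From H, the L positions reachable in one move are: B.

Move to B.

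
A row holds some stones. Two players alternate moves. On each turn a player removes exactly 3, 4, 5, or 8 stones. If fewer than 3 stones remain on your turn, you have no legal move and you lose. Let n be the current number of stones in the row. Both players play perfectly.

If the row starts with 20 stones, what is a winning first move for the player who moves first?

Label each position W (a win for the player to move) or L (a loss). A position with no legal move is L; any other position is W exactly when some move reaches an L, and L when every move reaches a W.
n=0: no move → L
n=1: no move → L
n=2: no move → L
n=3: W (go to 0, an L position)
n=4: W (go to 1, an L position)
n=5: W (go to 2, an L position)
n=6: W (go to 2, an L position)
n=7: W (go to 2, an L position)
n=8: W (go to 0, an L position)
n=9: W (go to 1, an L position)
n=10: W (go to 2, an L position)
n=11: L (options 8(W), 7(W), 6(W), 3(W) are all W)
n=12: L (options 9(W), 8(W), 7(W), 4(W) are all W)
n=13: L (options 10(W), 9(W), 8(W), 5(W) are all W)
n=14: W (go to 11, an L position)
n=15: W (go to 12, an L position)
n=16: W (go to 13, an L position)
n=17: W (go to 13, an L position)
n=18: W (go to 13, an L position)
n=19: W (go to 11, an L position)
n=20: W (go to 12, an L position)
From 20, the L positions reachable in one move are: 12.

Remove 8, leaving 12.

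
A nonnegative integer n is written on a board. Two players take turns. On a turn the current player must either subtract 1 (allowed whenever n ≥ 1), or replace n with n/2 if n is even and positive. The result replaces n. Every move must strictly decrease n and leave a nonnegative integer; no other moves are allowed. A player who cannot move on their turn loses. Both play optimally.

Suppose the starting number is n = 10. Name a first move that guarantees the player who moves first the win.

Work bottom-up. With no move the player to move loses. Otherwise the position is W if at least one move leads to an L position for the opponent, and L if every move leads to a W.
n=0: no move → L
n=1: reaches L-position 0 → W
n=2: only reaches 1(W), which is W → L
n=3: reaches L-position 2 → W
n=4: reaches L-position 2 → W
n=5: only reaches 4(W), which is W → L
n=6: reaches L-position 5 → W
n=7: only reaches 6(W), which is W → L
n=8: reaches L-position 7 → W
n=9: only reaches 8(W), which is W → L
n=10: reaches L-position 5 → W
From 10, the L positions reachable in one move are: 5, 9. Any move reaching one of these is winning.

Move to 5.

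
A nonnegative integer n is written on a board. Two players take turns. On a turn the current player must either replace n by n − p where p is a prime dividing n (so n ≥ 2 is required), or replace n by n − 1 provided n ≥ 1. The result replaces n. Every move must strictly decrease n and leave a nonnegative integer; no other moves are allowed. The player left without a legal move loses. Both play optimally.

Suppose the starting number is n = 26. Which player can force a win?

The first player wins.

Use the standard recursion: the mover loses at a terminal position; elsewhere, the mover wins exactly when some move hands the opponent an L position.
n=0: no move → L
n=1: reaches L-position 0 → W
n=2: reaches L-position 0 → W
n=3: reaches L-position 0 → W
n=4: only reaches 2(W), 3(W), all W → L
n=5: reaches L-position 0 → W
n=6: reaches L-position 4 → W
n=7: reaches L-position 0 → W
n=8: only reaches 6(W), 7(W), all W → L
n=9: reaches L-position 8 → W
n=10: reaches L-position 8 → W
n=11: reaches L-position 0 → W
n=12: only reaches 9(W), 10(W), 11(W), all W → L
n=13: reaches L-position 0 → W
n=14: reaches L-position 12 → W
n=15: reaches L-position 12 → W
n=16: only reaches 14(W), 15(W), all W → L
n=17: reaches L-position 0 → W
n=18: reaches L-position 16 → W
n=19: reaches L-position 0 → W
n=20: only reaches 15(W), 18(W), 19(W), all W → L
n=21: reaches L-position 20 → W
n=22: reaches L-position 20 → W
n=23: reaches L-position 0 → W
n=24: only reaches 21(W), 22(W), 23(W), all W → L
n=25: reaches L-position 20 → W
n=26: reaches L-position 24 → W
The starting position 26 is W: the player to move should move to 24, handing over an L position.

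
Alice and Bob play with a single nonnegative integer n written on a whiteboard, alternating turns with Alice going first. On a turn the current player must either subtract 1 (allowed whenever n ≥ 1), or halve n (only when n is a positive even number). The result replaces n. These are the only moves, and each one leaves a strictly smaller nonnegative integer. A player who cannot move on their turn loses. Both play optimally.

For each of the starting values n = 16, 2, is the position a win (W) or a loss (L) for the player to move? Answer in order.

16: W, 2: L

Work bottom-up. With no move the player to move loses. Otherwise the position is W if at least one move leads to an L position for the opponent, and L if every move leads to a W.
n=0: no move → L
n=1: reaches L-position 0 → W
n=2: only reaches 1(W), which is W → L
n=3: reaches L-position 2 → W
n=4: reaches L-position 2 → W
n=5: only reaches 4(W), which is W → L
n=6: reaches L-position 5 → W
n=7: only reaches 6(W), which is W → L
n=8: reaches L-position 7 → W
n=9: only reaches 8(W), which is W → L
n=10: reaches L-position 5 → W
n=11: only reaches 10(W), which is W → L
n=12: reaches L-position 11 → W
n=13: only reaches 12(W), which is W → L
n=14: reaches L-position 7 → W
n=15: only reaches 14(W), which is W → L
n=16: reaches L-position 15 → W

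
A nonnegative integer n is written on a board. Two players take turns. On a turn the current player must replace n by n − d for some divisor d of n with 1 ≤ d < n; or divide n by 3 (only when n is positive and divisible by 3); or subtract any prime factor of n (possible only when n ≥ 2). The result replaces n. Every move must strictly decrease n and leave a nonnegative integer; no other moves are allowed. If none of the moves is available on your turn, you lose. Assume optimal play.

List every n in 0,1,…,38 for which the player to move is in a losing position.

0, 1, 4, 9, 14, 20, 26, 32, 35, 38

Positions with no move are L. A position that does have a move is losing for the player to move precisely when every available move leads to a winning position for the opponent. Fill in the labels:
n=0: no move → L
n=1: no move → L
n=2: →0(L), so W
n=3: →0(L), so W
n=4: →2(W), 3(W) — all W, so L
n=5: →0(L), so W
n=6: →4(L), so W
n=7: →0(L), so W
n=8: →4(L), so W
n=9: →3(W), 6(W), 8(W) — all W, so L
n=10: →9(L), so W
n=11: →0(L), so W
n=12: →4(L), so W
n=13: →0(L), so W
n=14: →7(W), 12(W), 13(W) — all W, so L
n=15: →14(L), so W
n=16: →14(L), so W
n=17: →0(L), so W
n=18: →9(L), so W
n=19: →0(L), so W
n=20: →10(W), 15(W), 16(W), 18(W), 19(W) — all W, so L
n=21: →14(L), so W
n=22: →20(L), so W
n=23: →0(L), so W
n=24: →20(L), so W
n=25: →20(L), so W
n=26: →13(W), 24(W), 25(W) — all W, so L
n=27: →9(L), so W
n=28: →14(L), so W
n=29: →0(L), so W
n=30: →20(L), so W
n=31: →0(L), so W
n=32: →16(W), 24(W), 28(W), 30(W), 31(W) — all W, so L
n=33: →32(L), so W
n=34: →32(L), so W
n=35: →28(W), 30(W), 34(W) — all W, so L
n=36: →32(L), so W
n=37: →0(L), so W
n=38: →19(W), 36(W), 37(W) — all W, so L
Reading off the rows marked L gives the requested list; there are 10 such values of n.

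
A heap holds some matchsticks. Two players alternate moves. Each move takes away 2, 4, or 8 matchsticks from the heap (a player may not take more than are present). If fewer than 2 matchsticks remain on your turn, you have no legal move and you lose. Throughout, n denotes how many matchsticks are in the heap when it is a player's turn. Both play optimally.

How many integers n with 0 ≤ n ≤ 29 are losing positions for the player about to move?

Classify positions by backward induction: terminal positions (no move available) are L. From any other position, the mover wins iff some move reaches an L.
n=0: no move → L
n=1: no move → L
n=2: W (go to 0, an L position)
n=3: W (go to 1, an L position)
n=4: W (go to 0, an L position)
n=5: W (go to 1, an L position)
n=6: L (options 4(W), 2(W) are all W)
n=7: L (options 5(W), 3(W) are all W)
n=8: W (go to 6, an L position)
n=9: W (go to 7, an L position)
n=10: W (go to 6, an L position)
n=11: W (go to 7, an L position)
n=12: L (options 10(W), 8(W), 4(W) are all W)
n=13: L (options 11(W), 9(W), 5(W) are all W)
n=14: W (go to 12, an L position)
n=15: W (go to 13, an L position)
n=16: W (go to 12, an L position)
n=17: W (go to 13, an L position)
n=18: L (options 16(W), 14(W), 10(W) are all W)
n=19: L (options 17(W), 15(W), 11(W) are all W)
n=20: W (go to 18, an L position)
n=21: W (go to 19, an L position)
n=22: W (go to 18, an L position)
n=23: W (go to 19, an L position)
n=24: L (options 22(W), 20(W), 16(W) are all W)
n=25: L (options 23(W), 21(W), 17(W) are all W)
n=26: W (go to 24, an L position)
n=27: W (go to 25, an L position)
n=28: W (go to 24, an L position)
n=29: W (go to 25, an L position)
L entries with 0 ≤ n ≤ 29: n = 0, 1, 6, 7, 12, 13, 18, 19, 24, 25; that makes 10.

10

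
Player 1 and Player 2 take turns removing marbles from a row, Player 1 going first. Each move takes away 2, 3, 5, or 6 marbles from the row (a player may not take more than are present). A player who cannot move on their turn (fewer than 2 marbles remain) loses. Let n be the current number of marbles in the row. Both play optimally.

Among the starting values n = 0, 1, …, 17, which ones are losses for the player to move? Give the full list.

0, 1, 8, 9, 16, 17

Use the standard recursion: the mover loses at a terminal position; elsewhere, the mover wins exactly when some move hands the opponent an L position.
n=0: no move → L
n=1: no move → L
n=2: W (go to 0, an L position)
n=3: W (go to 1, an L position)
n=4: W (go to 1, an L position)
n=5: W (go to 0, an L position)
n=6: W (go to 1, an L position)
n=7: W (go to 1, an L position)
n=8: L (options 6(W), 5(W), 3(W), 2(W) are all W)
n=9: L (options 7(W), 6(W), 4(W), 3(W) are all W)
n=10: W (go to 8, an L position)
n=11: W (go to 9, an L position)
n=12: W (go to 9, an L position)
n=13: W (go to 8, an L position)
n=14: W (go to 9, an L position)
n=15: W (go to 9, an L position)
n=16: L (options 14(W), 13(W), 11(W), 10(W) are all W)
n=17: L (options 15(W), 14(W), 12(W), 11(W) are all W)
Reading off the rows marked L gives the requested list; there are 6 such values of n.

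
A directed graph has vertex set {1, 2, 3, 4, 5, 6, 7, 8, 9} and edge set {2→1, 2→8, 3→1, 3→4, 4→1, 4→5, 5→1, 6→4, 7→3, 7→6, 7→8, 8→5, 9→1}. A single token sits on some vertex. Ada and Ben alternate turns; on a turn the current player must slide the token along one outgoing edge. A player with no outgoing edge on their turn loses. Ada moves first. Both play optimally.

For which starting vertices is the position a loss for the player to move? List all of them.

Build the W/L table. Terminal = L. A non-terminal position is W if it has a move to some L; otherwise it is L.
Every edge goes from a vertex to one that appears earlier in the order 1, 5, 4, 3, 6, 8, 7, 2, 9, so processing vertices in that order labels each vertex after all of its successors.
1: no outgoing edge → L
5: reaches L-position 1 → W
4: reaches L-position 1 → W
3: reaches L-position 1 → W
6: only reaches 4(W), which is W → L
8: only reaches 5(W), which is W → L
7: reaches L-position 8 → W
2: reaches L-position 8 → W
9: reaches L-position 1 → W
Reading off the rows marked L gives the requested list; there are 3 such vertices.

1, 6, 8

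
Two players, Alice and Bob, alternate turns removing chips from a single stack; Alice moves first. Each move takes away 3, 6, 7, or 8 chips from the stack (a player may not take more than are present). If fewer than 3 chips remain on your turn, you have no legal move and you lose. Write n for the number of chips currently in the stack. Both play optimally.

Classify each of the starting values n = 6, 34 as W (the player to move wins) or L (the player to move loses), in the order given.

6: W, 34: L

Build the W/L table. Terminal = L. A non-terminal position is W if it has a move to some L; otherwise it is L.
n=0: no move → L
n=1: no move → L
n=2: no move → L
n=3: →0(L), so W
n=4: →1(L), so W
n=5: →2(L), so W
n=6: →0(L), so W
n=7: →1(L), so W
n=8: →2(L), so W
n=9: →2(L), so W
n=10: →2(L), so W
n=11: →8(W), 5(W), 4(W), 3(W) — all W, so L
n=12: →9(W), 6(W), 5(W), 4(W) — all W, so L
n=13: →10(W), 7(W), 6(W), 5(W) — all W, so L
n=14: →11(L), so W
n=15: →12(L), so W
n=16: →13(L), so W
n=17: →11(L), so W
n=18: →12(L), so W
n=19: →13(L), so W
n=20: →13(L), so W
n=21: →13(L), so W
n=22: →19(W), 16(W), 15(W), 14(W) — all W, so L
n=23: →20(W), 17(W), 16(W), 15(W) — all W, so L
n=24: →21(W), 18(W), 17(W), 16(W) — all W, so L
n=25: →22(L), so W
n=26: →23(L), so W
n=27: →24(L), so W
n=28: →22(L), so W
n=29: →23(L), so W
n=30: →24(L), so W
n=31: →24(L), so W
n=32: →24(L), so W
n=33: →30(W), 27(W), 26(W), 25(W) — all W, so L
n=34: →31(W), 28(W), 27(W), 26(W) — all W, so L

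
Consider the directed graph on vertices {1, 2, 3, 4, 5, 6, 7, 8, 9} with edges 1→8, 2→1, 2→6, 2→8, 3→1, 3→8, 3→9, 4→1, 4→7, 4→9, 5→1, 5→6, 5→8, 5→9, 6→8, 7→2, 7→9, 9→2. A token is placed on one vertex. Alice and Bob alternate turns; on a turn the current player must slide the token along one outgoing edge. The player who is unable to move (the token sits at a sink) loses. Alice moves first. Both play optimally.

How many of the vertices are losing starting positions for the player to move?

2

Build the W/L table. Terminal = L. A non-terminal position is W if it has a move to some L; otherwise it is L.
Every edge goes from a vertex to one that appears earlier in the order 8, 1, 6, 2, 9, 3, 5, 7, 4, so processing vertices in that order labels each vertex after all of its successors.
8: no outgoing edge → L
1: reaches L-position 8 → W
6: reaches L-position 8 → W
2: reaches L-position 8 → W
9: only reaches 2(W), which is W → L
3: reaches L-position 9 → W
5: reaches L-position 9 → W
7: reaches L-position 9 → W
4: reaches L-position 9 → W
The L vertices are 8, 9; that is 2 in all.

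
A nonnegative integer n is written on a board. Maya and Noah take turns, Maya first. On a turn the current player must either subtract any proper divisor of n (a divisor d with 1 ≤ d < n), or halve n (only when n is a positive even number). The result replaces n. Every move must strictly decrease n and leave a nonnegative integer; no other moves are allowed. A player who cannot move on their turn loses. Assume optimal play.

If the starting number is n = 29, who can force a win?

Positions with no move are L. A position that does have a move is losing for the player to move precisely when every available move leads to a winning position for the opponent. Fill in the labels:
n=0: no move → L
n=1: no move → L
n=2: reaches L-position 1 → W
n=3: only reaches 2(W), which is W → L
n=4: reaches L-position 3 → W
n=5: only reaches 4(W), which is W → L
n=6: reaches L-position 3 → W
n=7: only reaches 6(W), which is W → L
n=8: reaches L-position 7 → W
n=9: only reaches 6(W), 8(W), all W → L
n=10: reaches L-position 5 → W
n=11: only reaches 10(W), which is W → L
n=12: reaches L-position 9 → W
n=13: only reaches 12(W), which is W → L
n=14: reaches L-position 7 → W
n=15: only reaches 10(W), 12(W), 14(W), all W → L
n=16: reaches L-position 15 → W
n=17: only reaches 16(W), which is W → L
n=18: reaches L-position 9 → W
n=19: only reaches 18(W), which is W → L
n=20: reaches L-position 15 → W
n=21: only reaches 14(W), 18(W), 20(W), all W → L
n=22: reaches L-position 11 → W
n=23: only reaches 22(W), which is W → L
n=24: reaches L-position 21 → W
n=25: only reaches 20(W), 24(W), all W → L
n=26: reaches L-position 13 → W
n=27: only reaches 18(W), 24(W), 26(W), all W → L
n=28: reaches L-position 21 → W
n=29: only reaches 28(W), which is W → L
The starting position 29 is L: whatever Maya does, the opponent receives a W position.

Noah wins.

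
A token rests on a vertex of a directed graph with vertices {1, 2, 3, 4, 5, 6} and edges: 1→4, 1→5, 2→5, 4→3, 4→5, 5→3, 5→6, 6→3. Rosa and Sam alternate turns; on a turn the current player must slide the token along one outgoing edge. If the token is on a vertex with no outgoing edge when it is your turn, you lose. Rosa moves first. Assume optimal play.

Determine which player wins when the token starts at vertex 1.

Build the W/L table. Terminal = L. A non-terminal position is W if it has a move to some L; otherwise it is L.
Every edge goes from a vertex to one that appears earlier in the order 3, 6, 5, 2, 4, 1, so processing vertices in that order labels each vertex after all of its successors.
3: no outgoing edge → L
6: can move to 3, which is L ⇒ W
5: can move to 3, which is L ⇒ W
2: the only move is to 5(W), a W ⇒ L
4: can move to 3, which is L ⇒ W
1: moves to 4(W), 5(W); every one is W ⇒ L
Every move from 1 reaches a W position, so the mover loses.

Sam wins.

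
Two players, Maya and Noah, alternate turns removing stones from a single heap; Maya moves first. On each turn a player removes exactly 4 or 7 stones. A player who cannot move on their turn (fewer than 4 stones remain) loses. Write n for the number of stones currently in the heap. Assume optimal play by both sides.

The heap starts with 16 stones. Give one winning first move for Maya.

Remove 4, leaving 12.

Positions with no move are L. A position that does have a move is losing for the player to move precisely when every available move leads to a winning position for the opponent. Fill in the labels:
n=0: no move → L
n=1: no move → L
n=2: no move → L
n=3: no move → L
n=4: W (go to 0, an L position)
n=5: W (go to 1, an L position)
n=6: W (go to 2, an L position)
n=7: W (go to 3, an L position)
n=8: W (go to 1, an L position)
n=9: W (go to 2, an L position)
n=10: W (go to 3, an L position)
n=11: L (options 7(W), 4(W) are all W)
n=12: L (options 8(W), 5(W) are all W)
n=13: L (options 9(W), 6(W) are all W)
n=14: L (options 10(W), 7(W) are all W)
n=15: W (go to 11, an L position)
n=16: W (go to 12, an L position)
From 16, the L positions reachable in one move are: 12.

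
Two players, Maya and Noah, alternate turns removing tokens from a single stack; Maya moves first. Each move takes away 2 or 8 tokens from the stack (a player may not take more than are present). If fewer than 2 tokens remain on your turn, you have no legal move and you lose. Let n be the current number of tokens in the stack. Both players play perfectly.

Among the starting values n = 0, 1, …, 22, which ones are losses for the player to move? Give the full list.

Classify positions by backward induction: terminal positions (no move available) are L. From any other position, the mover wins iff some move reaches an L.
n=0: no move → L
n=1: no move → L
n=2: can move to 0, which is L ⇒ W
n=3: can move to 1, which is L ⇒ W
n=4: the only move is to 2(W), a W ⇒ L
n=5: the only move is to 3(W), a W ⇒ L
n=6: can move to 4, which is L ⇒ W
n=7: can move to 5, which is L ⇒ W
n=8: can move to 0, which is L ⇒ W
n=9: can move to 1, which is L ⇒ W
n=10: moves to 8(W), 2(W); every one is W ⇒ L
n=11: moves to 9(W), 3(W); every one is W ⇒ L
n=12: can move to 10, which is L ⇒ W
n=13: can move to 11, which is L ⇒ W
n=14: moves to 12(W), 6(W); every one is W ⇒ L
n=15: moves to 13(W), 7(W); every one is W ⇒ L
n=16: can move to 14, which is L ⇒ W
n=17: can move to 15, which is L ⇒ W
n=18: can move to 10, which is L ⇒ W
n=19: can move to 11, which is L ⇒ W
n=20: moves to 18(W), 12(W); every one is W ⇒ L
n=21: moves to 19(W), 13(W); every one is W ⇒ L
n=22: can move to 20, which is L ⇒ W
Reading off the rows marked L gives the requested list; there are 10 such values of n.

0, 1, 4, 5, 10, 11, 14, 15, 20, 21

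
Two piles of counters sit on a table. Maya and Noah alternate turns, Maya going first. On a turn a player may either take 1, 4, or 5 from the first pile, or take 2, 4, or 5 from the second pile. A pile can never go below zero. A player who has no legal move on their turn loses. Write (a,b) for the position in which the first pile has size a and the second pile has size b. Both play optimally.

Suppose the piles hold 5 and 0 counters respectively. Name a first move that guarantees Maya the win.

Build the W/L table. Terminal = L. A non-terminal position is W if it has a move to some L; otherwise it is L.
No move ever increases a pile, so every position that can arise here has a ≤ 5 and b ≤ 0; it is enough to label the cells with 0 ≤ a ≤ 5 and 0 ≤ b ≤ 0.
Every move lowers a or b (never raises either), so fill the grid row by row in increasing a, and left to right within a row: each cell's successors are then already labelled.
      b=0
a=0:    L
a=1:    W
a=2:    L
a=3:    W
a=4:    W
a=5:    W
Cells with no legal move (terminal, hence L): (0,0).
The remaining L cells, each justified by listing all of its moves:
(2,0): only reaches (1,0)(W), which is W → L
Every other cell has at least one move into one of the L cells above, so it is W.
From (5,0), the L positions reachable in one move are: (0,0).

Move to (0,0).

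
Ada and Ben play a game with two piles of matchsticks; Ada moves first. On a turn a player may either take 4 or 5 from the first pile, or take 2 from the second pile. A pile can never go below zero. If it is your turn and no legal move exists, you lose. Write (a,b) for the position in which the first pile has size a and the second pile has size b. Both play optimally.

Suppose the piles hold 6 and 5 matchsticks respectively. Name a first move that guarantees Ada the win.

Move to (2,5).

Positions with no move are L. A position that does have a move is losing for the player to move precisely when every available move leads to a winning position for the opponent. Fill in the labels:
No move ever increases a pile, so every position that can arise here has a ≤ 6 and b ≤ 5; it is enough to label the cells with 0 ≤ a ≤ 6 and 0 ≤ b ≤ 5.
Every move lowers a or b (never raises either), so fill the grid row by row in increasing a, and left to right within a row: each cell's successors are then already labelled.
      b=0  b=1  b=2  b=3  b=4  b=5
a=0:    L    L    W    W    L    L
a=1:    L    L    W    W    L    L
a=2:    L    L    W    W    L    L
a=3:    L    L    W    W    L    L
a=4:    W    W    L    L    W    W
a=5:    W    W    L    L    W    W
a=6:    W    W    L    L    W    W
Cells with no legal move (terminal, hence L): (0,0), (0,1), (1,0), (1,1), (2,0), (2,1), (3,0), (3,1).
The remaining L cells, each justified by listing all of its moves:
(0,4): →(0,2)(W) only, which is W, so L
(0,5): →(0,3)(W) only, which is W, so L
(1,4): →(1,2)(W) only, which is W, so L
(1,5): →(1,3)(W) only, which is W, so L
(2,4): →(2,2)(W) only, which is W, so L
(2,5): →(2,3)(W) only, which is W, so L
(3,4): →(3,2)(W) only, which is W, so L
(3,5): →(3,3)(W) only, which is W, so L
(4,2): →(0,2)(W), (4,0)(W) — all W, so L
(4,3): →(0,3)(W), (4,1)(W) — all W, so L
(5,2): →(1,2)(W), (0,2)(W), (5,0)(W) — all W, so L
(5,3): →(1,3)(W), (0,3)(W), (5,1)(W) — all W, so L
(6,2): →(2,2)(W), (1,2)(W), (6,0)(W) — all W, so L
(6,3): →(2,3)(W), (1,3)(W), (6,1)(W) — all W, so L
Every other cell has at least one move into one of the L cells above, so it is W.
From (6,5), the L positions reachable in one move are: (2,5), (1,5), (6,3). Any move reaching one of these is winning.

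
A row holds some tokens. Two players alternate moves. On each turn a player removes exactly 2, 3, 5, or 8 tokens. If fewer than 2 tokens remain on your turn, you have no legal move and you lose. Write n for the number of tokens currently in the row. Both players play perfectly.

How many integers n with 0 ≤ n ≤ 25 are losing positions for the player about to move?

7

Compute win/loss labels from the base case upward. A position with no move is L. Any other position is W if it can reach an L in one move, else L.
n=0: no move → L
n=1: no move → L
n=2: →0(L), so W
n=3: →1(L), so W
n=4: →1(L), so W
n=5: →0(L), so W
n=6: →1(L), so W
n=7: →5(W), 4(W), 2(W) — all W, so L
n=8: →0(L), so W
n=9: →7(L), so W
n=10: →7(L), so W
n=11: →9(W), 8(W), 6(W), 3(W) — all W, so L
n=12: →7(L), so W
n=13: →11(L), so W
n=14: →11(L), so W
n=15: →7(L), so W
n=16: →11(L), so W
n=17: →15(W), 14(W), 12(W), 9(W) — all W, so L
n=18: →16(W), 15(W), 13(W), 10(W) — all W, so L
n=19: →17(L), so W
n=20: →18(L), so W
n=21: →18(L), so W
n=22: →17(L), so W
n=23: →18(L), so W
n=24: →22(W), 21(W), 19(W), 16(W) — all W, so L
n=25: →17(L), so W
L entries with 0 ≤ n ≤ 25: n = 0, 1, 7, 11, 17, 18, 24; that makes 7.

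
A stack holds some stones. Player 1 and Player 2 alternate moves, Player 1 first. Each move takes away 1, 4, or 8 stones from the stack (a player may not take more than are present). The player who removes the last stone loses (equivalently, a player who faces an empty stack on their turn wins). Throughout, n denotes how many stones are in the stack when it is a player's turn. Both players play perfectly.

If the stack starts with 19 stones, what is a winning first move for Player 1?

Remove 1, leaving 18.

Build the W/L table. Terminal = W. A non-terminal position is W if it has a move to some L; otherwise it is L.
n=0: no move; the opponent has just taken the last stone and therefore loses → W
n=1: only reaches 0(W), which is W → L
n=2: reaches L-position 1 → W
n=3: only reaches 2(W), which is W → L
n=4: reaches L-position 3 → W
n=5: reaches L-position 1 → W
n=6: only reaches 5(W), 2(W), all W → L
n=7: reaches L-position 6 → W
n=8: only reaches 7(W), 4(W), 0(W), all W → L
n=9: reaches L-position 8 → W
n=10: reaches L-position 6 → W
n=11: reaches L-position 3 → W
n=12: reaches L-position 8 → W
n=13: only reaches 12(W), 9(W), 5(W), all W → L
n=14: reaches L-position 13 → W
n=15: only reaches 14(W), 11(W), 7(W), all W → L
n=16: reaches L-position 15 → W
n=17: reaches L-position 13 → W
n=18: only reaches 17(W), 14(W), 10(W), all W → L
n=19: reaches L-position 18 → W
From 19, the L positions reachable in one move are: 18, 15. Any move reaching one of these is winning.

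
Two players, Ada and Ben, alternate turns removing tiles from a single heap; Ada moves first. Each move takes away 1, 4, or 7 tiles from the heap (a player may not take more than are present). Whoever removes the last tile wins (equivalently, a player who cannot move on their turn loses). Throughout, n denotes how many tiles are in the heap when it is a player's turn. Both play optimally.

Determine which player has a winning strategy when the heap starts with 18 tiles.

Ben wins.

Build the W/L table. Terminal = L. A non-terminal position is W if it has a move to some L; otherwise it is L.
n=0: no move → L
n=1: W (go to 0, an L position)
n=2: L (sole option 1(W) is W)
n=3: W (go to 2, an L position)
n=4: W (go to 0, an L position)
n=5: L (options 4(W), 1(W) are all W)
n=6: W (go to 5, an L position)
n=7: W (go to 0, an L position)
n=8: L (options 7(W), 4(W), 1(W) are all W)
n=9: W (go to 8, an L position)
n=10: L (options 9(W), 6(W), 3(W) are all W)
n=11: W (go to 10, an L position)
n=12: W (go to 8, an L position)
n=13: L (options 12(W), 9(W), 6(W) are all W)
n=14: W (go to 13, an L position)
n=15: W (go to 8, an L position)
n=16: L (options 15(W), 12(W), 9(W) are all W)
n=17: W (go to 16, an L position)
n=18: L (options 17(W), 14(W), 11(W) are all W)
The starting position 18 is L: whatever Ada does, the opponent receives a W position.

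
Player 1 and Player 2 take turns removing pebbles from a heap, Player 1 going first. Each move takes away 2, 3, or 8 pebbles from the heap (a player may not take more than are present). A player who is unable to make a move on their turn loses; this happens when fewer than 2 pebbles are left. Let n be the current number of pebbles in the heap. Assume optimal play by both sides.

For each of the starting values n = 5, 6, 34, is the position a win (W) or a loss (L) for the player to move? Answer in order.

Build the W/L table. Terminal = L. A non-terminal position is W if it has a move to some L; otherwise it is L.
n=0: no move → L
n=1: no move → L
n=2: →0(L), so W
n=3: →1(L), so W
n=4: →1(L), so W
n=5: →3(W), 2(W) — all W, so L
n=6: →4(W), 3(W) — all W, so L
n=7: →5(L), so W
n=8: →6(L), so W
n=9: →6(L), so W
n=10: →8(W), 7(W), 2(W) — all W, so L
n=11: →9(W), 8(W), 3(W) — all W, so L
n=12: →10(L), so W
n=13: →11(L), so W
n=14: →11(L), so W
n=15: →13(W), 12(W), 7(W) — all W, so L
n=16: →14(W), 13(W), 8(W) — all W, so L
n=17: →15(L), so W
n=18: →16(L), so W
n=19: →16(L), so W
n=20: →18(W), 17(W), 12(W) — all W, so L
n=21: →19(W), 18(W), 13(W) — all W, so L
n=22: →20(L), so W
n=23: →21(L), so W
n=24: →21(L), so W
n=25: →23(W), 22(W), 17(W) — all W, so L
n=26: →24(W), 23(W), 18(W) — all W, so L
n=27: →25(L), so W
n=28: →26(L), so W
n=29: →26(L), so W
n=30: →28(W), 27(W), 22(W) — all W, so L
n=31: →29(W), 28(W), 23(W) — all W, so L
n=32: →30(L), so W
n=33: →31(L), so W
n=34: →31(L), so W

5: L, 6: L, 34: W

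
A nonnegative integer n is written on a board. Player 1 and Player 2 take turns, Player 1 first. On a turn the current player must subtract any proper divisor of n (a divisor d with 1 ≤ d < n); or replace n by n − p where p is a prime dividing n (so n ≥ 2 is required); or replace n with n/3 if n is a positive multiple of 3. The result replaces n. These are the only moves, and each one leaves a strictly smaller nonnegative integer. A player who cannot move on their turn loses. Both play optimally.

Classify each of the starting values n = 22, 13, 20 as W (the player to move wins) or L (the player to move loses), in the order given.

22: W, 13: W, 20: L

Build the W/L table. Terminal = L. A non-terminal position is W if it has a move to some L; otherwise it is L.
n=0: no move → L
n=1: no move → L
n=2: can move to 0, which is L ⇒ W
n=3: can move to 0, which is L ⇒ W
n=4: moves to 2(W), 3(W); every one is W ⇒ L
n=5: can move to 0, which is L ⇒ W
n=6: can move to 4, which is L ⇒ W
n=7: can move to 0, which is L ⇒ W
n=8: can move to 4, which is L ⇒ W
n=9: moves to 3(W), 6(W), 8(W); every one is W ⇒ L
n=10: can move to 9, which is L ⇒ W
n=11: can move to 0, which is L ⇒ W
n=12: can move to 4, which is L ⇒ W
n=13: can move to 0, which is L ⇒ W
n=14: moves to 7(W), 12(W), 13(W); every one is W ⇒ L
n=15: can move to 14, which is L ⇒ W
n=16: can move to 14, which is L ⇒ W
n=17: can move to 0, which is L ⇒ W
n=18: can move to 9, which is L ⇒ W
n=19: can move to 0, which is L ⇒ W
n=20: moves to 10(W), 15(W), 16(W), 18(W), 19(W); every one is W ⇒ L
n=21: can move to 14, which is L ⇒ W
n=22: can move to 20, which is L ⇒ W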